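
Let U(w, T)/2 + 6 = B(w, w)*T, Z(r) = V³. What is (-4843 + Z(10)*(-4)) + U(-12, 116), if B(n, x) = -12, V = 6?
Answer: -8503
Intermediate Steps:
Z(r) = 216 (Z(r) = 6³ = 216)
U(w, T) = -12 - 24*T (U(w, T) = -12 + 2*(-12*T) = -12 - 24*T)
(-4843 + Z(10)*(-4)) + U(-12, 116) = (-4843 + 216*(-4)) + (-12 - 24*116) = (-4843 - 864) + (-12 - 2784) = -5707 - 2796 = -8503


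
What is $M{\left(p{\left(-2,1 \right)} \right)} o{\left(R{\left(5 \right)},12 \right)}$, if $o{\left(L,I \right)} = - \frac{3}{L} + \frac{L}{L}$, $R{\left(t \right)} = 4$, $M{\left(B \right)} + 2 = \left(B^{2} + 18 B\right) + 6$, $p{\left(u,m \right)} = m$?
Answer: $\frac{23}{4} \approx 5.75$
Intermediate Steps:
$M{\left(B \right)} = 4 + B^{2} + 18 B$ ($M{\left(B \right)} = -2 + \left(\left(B^{2} + 18 B\right) + 6\right) = -2 + \left(6 + B^{2} + 18 B\right) = 4 + B^{2} + 18 B$)
$o{\left(L,I \right)} = 1 - \frac{3}{L}$ ($o{\left(L,I \right)} = - \frac{3}{L} + 1 = 1 - \frac{3}{L}$)
$M{\left(p{\left(-2,1 \right)} \right)} o{\left(R{\left(5 \right)},12 \right)} = \left(4 + 1^{2} + 18 \cdot 1\right) \frac{-3 + 4}{4} = \left(4 + 1 + 18\right) \frac{1}{4} \cdot 1 = 23 \cdot \frac{1}{4} = \frac{23}{4}$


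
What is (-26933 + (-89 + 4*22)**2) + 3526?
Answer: -23406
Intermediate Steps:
(-26933 + (-89 + 4*22)**2) + 3526 = (-26933 + (-89 + 88)**2) + 3526 = (-26933 + (-1)**2) + 3526 = (-26933 + 1) + 3526 = -26932 + 3526 = -23406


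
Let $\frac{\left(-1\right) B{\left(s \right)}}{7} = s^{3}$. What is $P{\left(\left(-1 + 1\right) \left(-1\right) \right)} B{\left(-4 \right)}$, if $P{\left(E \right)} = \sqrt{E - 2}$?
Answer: $448 i \sqrt{2} \approx 633.57 i$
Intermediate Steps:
$P{\left(E \right)} = \sqrt{-2 + E}$
$B{\left(s \right)} = - 7 s^{3}$
$P{\left(\left(-1 + 1\right) \left(-1\right) \right)} B{\left(-4 \right)} = \sqrt{-2 + \left(-1 + 1\right) \left(-1\right)} \left(- 7 \left(-4\right)^{3}\right) = \sqrt{-2 + 0 \left(-1\right)} \left(\left(-7\right) \left(-64\right)\right) = \sqrt{-2 + 0} \cdot 448 = \sqrt{-2} \cdot 448 = i \sqrt{2} \cdot 448 = 448 i \sqrt{2}$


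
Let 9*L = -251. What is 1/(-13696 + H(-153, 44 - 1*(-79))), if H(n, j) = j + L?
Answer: -9/122408 ≈ -7.3525e-5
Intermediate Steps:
L = -251/9 (L = (⅑)*(-251) = -251/9 ≈ -27.889)
H(n, j) = -251/9 + j (H(n, j) = j - 251/9 = -251/9 + j)
1/(-13696 + H(-153, 44 - 1*(-79))) = 1/(-13696 + (-251/9 + (44 - 1*(-79)))) = 1/(-13696 + (-251/9 + (44 + 79))) = 1/(-13696 + (-251/9 + 123)) = 1/(-13696 + 856/9) = 1/(-122408/9) = -9/122408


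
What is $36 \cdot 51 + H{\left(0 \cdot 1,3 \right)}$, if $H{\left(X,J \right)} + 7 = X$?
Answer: $1829$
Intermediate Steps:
$H{\left(X,J \right)} = -7 + X$
$36 \cdot 51 + H{\left(0 \cdot 1,3 \right)} = 36 \cdot 51 + \left(-7 + 0 \cdot 1\right) = 1836 + \left(-7 + 0\right) = 1836 - 7 = 1829$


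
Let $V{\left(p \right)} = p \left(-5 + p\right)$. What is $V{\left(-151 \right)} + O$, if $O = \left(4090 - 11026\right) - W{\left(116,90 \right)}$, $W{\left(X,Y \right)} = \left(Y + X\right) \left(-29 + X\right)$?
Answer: $-1302$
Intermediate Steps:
$W{\left(X,Y \right)} = \left(-29 + X\right) \left(X + Y\right)$ ($W{\left(X,Y \right)} = \left(X + Y\right) \left(-29 + X\right) = \left(-29 + X\right) \left(X + Y\right)$)
$O = -24858$ ($O = \left(4090 - 11026\right) - \left(116^{2} - 3364 - 2610 + 116 \cdot 90\right) = \left(4090 - 11026\right) - \left(13456 - 3364 - 2610 + 10440\right) = -6936 - 17922 = -24858$)
$V{\left(-151 \right)} + O = - 151 \left(-5 - 151\right) - 24858 = \left(-151\right) \left(-156\right) - 24858 = 23556 - 24858 = -1302$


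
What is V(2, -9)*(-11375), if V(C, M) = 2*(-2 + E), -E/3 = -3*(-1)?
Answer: 250250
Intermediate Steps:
E = -9 (E = -(-9)*(-1) = -3*3 = -9)
V(C, M) = -22 (V(C, M) = 2*(-2 - 9) = 2*(-11) = -22)
V(2, -9)*(-11375) = -22*(-11375) = 250250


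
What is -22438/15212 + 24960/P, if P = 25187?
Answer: -92727193/191572322 ≈ -0.48403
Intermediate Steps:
-22438/15212 + 24960/P = -22438/15212 + 24960/25187 = -22438*1/15212 + 24960*(1/25187) = -11219/7606 + 24960/25187 = -92727193/191572322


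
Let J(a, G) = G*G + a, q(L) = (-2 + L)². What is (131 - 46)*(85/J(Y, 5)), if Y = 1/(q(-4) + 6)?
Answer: 303450/1051 ≈ 288.73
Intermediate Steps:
Y = 1/42 (Y = 1/((-2 - 4)² + 6) = 1/((-6)² + 6) = 1/(36 + 6) = 1/42 ≈ 0.023810)
J(a, G) = a + G² (J(a, G) = G² + a = a + G²)
(131 - 46)*(85/J(Y, 5)) = (131 - 46)*(85/(1/42 + 5²)) = 85*(85/(1/42 + 25)) = 85*(85/(1051/42)) = 85*(85*(42/1051)) = 85*(3570/1051) = 303450/1051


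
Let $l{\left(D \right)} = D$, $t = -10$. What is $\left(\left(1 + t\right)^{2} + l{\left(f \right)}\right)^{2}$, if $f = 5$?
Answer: $7396$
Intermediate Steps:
$\left(\left(1 + t\right)^{2} + l{\left(f \right)}\right)^{2} = \left(\left(1 - 10\right)^{2} + 5\right)^{2} = \left(\left(-9\right)^{2} + 5\right)^{2} = \left(81 + 5\right)^{2} = 86^{2} = 7396$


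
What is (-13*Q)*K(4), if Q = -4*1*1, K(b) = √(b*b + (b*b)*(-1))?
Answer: 0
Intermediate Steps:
K(b) = 0 (K(b) = √(b² + b²*(-1)) = √(b² - b²) = √0 = 0)
Q = -4 (Q = -4*1 = -4)
(-13*Q)*K(4) = -13*(-4)*0 = 52*0 = 0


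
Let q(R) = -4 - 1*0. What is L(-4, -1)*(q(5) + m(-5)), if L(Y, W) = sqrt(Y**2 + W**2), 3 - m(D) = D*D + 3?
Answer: -29*sqrt(17) ≈ -119.57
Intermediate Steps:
q(R) = -4 (q(R) = -4 + 0 = -4)
m(D) = -D**2 (m(D) = 3 - (D*D + 3) = 3 - (D**2 + 3) = 3 - (3 + D**2) = 3 + (-3 - D**2) = -D**2)
L(Y, W) = sqrt(W**2 + Y**2)
L(-4, -1)*(q(5) + m(-5)) = sqrt((-1)**2 + (-4)**2)*(-4 - 1*(-5)**2) = sqrt(1 + 16)*(-4 - 1*25) = sqrt(17)*(-4 - 25) = sqrt(17)*(-29) = -29*sqrt(17)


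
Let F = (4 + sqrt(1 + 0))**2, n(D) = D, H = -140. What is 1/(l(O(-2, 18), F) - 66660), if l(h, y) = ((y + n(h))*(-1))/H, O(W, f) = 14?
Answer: -140/9332361 ≈ -1.5002e-5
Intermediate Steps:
F = 25 (F = (4 + sqrt(1))**2 = (4 + 1)**2 = 5**2 = 25)
l(h, y) = h/140 + y/140 (l(h, y) = ((y + h)*(-1))/(-140) = ((h + y)*(-1))*(-1/140) = (-h - y)*(-1/140) = h/140 + y/140)
1/(l(O(-2, 18), F) - 66660) = 1/(((1/140)*14 + (1/140)*25) - 66660) = 1/((1/10 + 5/28) - 66660) = 1/(39/140 - 66660) = 1/(-9332361/140) = -140/9332361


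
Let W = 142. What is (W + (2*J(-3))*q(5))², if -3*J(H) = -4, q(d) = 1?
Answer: 188356/9 ≈ 20928.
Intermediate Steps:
J(H) = 4/3 (J(H) = -⅓*(-4) = 4/3)
(W + (2*J(-3))*q(5))² = (142 + (2*(4/3))*1)² = (142 + (8/3)*1)² = (142 + 8/3)² = (434/3)² = 188356/9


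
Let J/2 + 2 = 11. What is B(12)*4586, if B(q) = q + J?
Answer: 137580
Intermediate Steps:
J = 18 (J = -4 + 2*11 = -4 + 22 = 18)
B(q) = 18 + q (B(q) = q + 18 = 18 + q)
B(12)*4586 = (18 + 12)*4586 = 30*4586 = 137580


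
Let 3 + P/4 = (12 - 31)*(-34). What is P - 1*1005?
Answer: 1567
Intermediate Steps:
P = 2572 (P = -12 + 4*((12 - 31)*(-34)) = -12 + 4*(-19*(-34)) = -12 + 4*646 = -12 + 2584 = 2572)
P - 1*1005 = 2572 - 1*1005 = 2572 - 1005 = 1567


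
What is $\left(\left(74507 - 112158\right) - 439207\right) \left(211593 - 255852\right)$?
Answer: $21105258222$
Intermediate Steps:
$\left(\left(74507 - 112158\right) - 439207\right) \left(211593 - 255852\right) = \left(\left(74507 - 112158\right) - 439207\right) \left(-44259\right) = \left(-37651 - 439207\right) \left(-44259\right) = \left(-476858\right) \left(-44259\right) = 21105258222$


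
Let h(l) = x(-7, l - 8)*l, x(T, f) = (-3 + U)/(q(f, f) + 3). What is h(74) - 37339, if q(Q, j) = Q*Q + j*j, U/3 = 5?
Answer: -108469499/2905 ≈ -37339.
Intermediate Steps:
U = 15 (U = 3*5 = 15)
q(Q, j) = Q**2 + j**2
x(T, f) = 12/(3 + 2*f**2) (x(T, f) = (-3 + 15)/((f**2 + f**2) + 3) = 12/(2*f**2 + 3) = 12/(3 + 2*f**2))
h(l) = 12*l/(3 + 2*(-8 + l)**2) (h(l) = (12/(3 + 2*(l - 8)**2))*l = (12/(3 + 2*(-8 + l)**2))*l = 12*l/(3 + 2*(-8 + l)**2))
h(74) - 37339 = 12*74/(3 + 2*(-8 + 74)**2) - 37339 = 12*74/(3 + 2*66**2) - 37339 = 12*74/(3 + 2*4356) - 37339 = 12*74/(3 + 8712) - 37339 = 12*74/8715 - 37339 = 12*74*(1/8715) - 37339 = 296/2905 - 37339 = -108469499/2905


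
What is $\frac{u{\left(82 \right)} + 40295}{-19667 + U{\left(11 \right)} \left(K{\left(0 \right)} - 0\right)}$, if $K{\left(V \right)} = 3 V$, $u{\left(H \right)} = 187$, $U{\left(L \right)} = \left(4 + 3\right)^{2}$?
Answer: $- \frac{40482}{19667} \approx -2.0584$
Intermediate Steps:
$U{\left(L \right)} = 49$ ($U{\left(L \right)} = 7^{2} = 49$)
$\frac{u{\left(82 \right)} + 40295}{-19667 + U{\left(11 \right)} \left(K{\left(0 \right)} - 0\right)} = \frac{187 + 40295}{-19667 + 49 \left(3 \cdot 0 - 0\right)} = \frac{40482}{-19667 + 49 \left(0 + 0\right)} = \frac{40482}{-19667 + 49 \cdot 0} = \frac{40482}{-19667 + 0} = \frac{40482}{-19667} = 40482 \left(- \frac{1}{19667}\right) = - \frac{40482}{19667}$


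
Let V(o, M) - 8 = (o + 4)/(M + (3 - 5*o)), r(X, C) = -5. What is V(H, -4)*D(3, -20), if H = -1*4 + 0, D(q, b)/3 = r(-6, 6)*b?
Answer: 2400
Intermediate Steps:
D(q, b) = -15*b (D(q, b) = 3*(-5*b) = -15*b)
H = -4 (H = -4 + 0 = -4)
V(o, M) = 8 + (4 + o)/(3 + M - 5*o) (V(o, M) = 8 + (o + 4)/(M + (3 - 5*o)) = 8 + (4 + o)/(3 + M - 5*o))
V(H, -4)*D(3, -20) = ((28 - 39*(-4) + 8*(-4))/(3 - 4 - 5*(-4)))*(-15*(-20)) = ((28 + 156 - 32)/(3 - 4 + 20))*300 = (152/19)*300 = ((1/19)*152)*300 = 8*300 = 2400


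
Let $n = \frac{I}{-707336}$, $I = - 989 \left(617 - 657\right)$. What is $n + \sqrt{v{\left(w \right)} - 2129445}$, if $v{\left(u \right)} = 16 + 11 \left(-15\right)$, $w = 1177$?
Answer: $- \frac{4945}{88417} + i \sqrt{2129594} \approx -0.055928 + 1459.3 i$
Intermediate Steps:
$v{\left(u \right)} = -149$ ($v{\left(u \right)} = 16 - 165 = -149$)
$I = 39560$ ($I = \left(-989\right) \left(-40\right) = 39560$)
$n = - \frac{4945}{88417}$ ($n = \frac{39560}{-707336} = 39560 \left(- \frac{1}{707336}\right) = - \frac{4945}{88417} \approx -0.055928$)
$n + \sqrt{v{\left(w \right)} - 2129445} = - \frac{4945}{88417} + \sqrt{-149 - 2129445} = - \frac{4945}{88417} + \sqrt{-2129594} = - \frac{4945}{88417} + i \sqrt{2129594}$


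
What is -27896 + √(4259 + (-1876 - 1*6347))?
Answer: -27896 + 2*I*√991 ≈ -27896.0 + 62.96*I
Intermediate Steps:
-27896 + √(4259 + (-1876 - 1*6347)) = -27896 + √(4259 + (-1876 - 6347)) = -27896 + √(4259 - 8223) = -27896 + √(-3964) = -27896 + 2*I*√991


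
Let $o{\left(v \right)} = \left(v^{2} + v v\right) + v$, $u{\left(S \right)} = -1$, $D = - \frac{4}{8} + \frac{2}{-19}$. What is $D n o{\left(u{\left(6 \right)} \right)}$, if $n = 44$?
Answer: $- \frac{506}{19} \approx -26.632$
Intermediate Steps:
$D = - \frac{23}{38}$ ($D = \left(-4\right) \frac{1}{8} + 2 \left(- \frac{1}{19}\right) = - \frac{1}{2} - \frac{2}{19} = - \frac{23}{38} \approx -0.60526$)
$o{\left(v \right)} = v + 2 v^{2}$ ($o{\left(v \right)} = \left(v^{2} + v^{2}\right) + v = 2 v^{2} + v = v + 2 v^{2}$)
$D n o{\left(u{\left(6 \right)} \right)} = \left(- \frac{23}{38}\right) 44 \left(- (1 + 2 \left(-1\right))\right) = - \frac{506 \left(- (1 - 2)\right)}{19} = - \frac{506 \left(\left(-1\right) \left(-1\right)\right)}{19} = \left(- \frac{506}{19}\right) 1 = - \frac{506}{19}$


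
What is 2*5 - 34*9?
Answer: -296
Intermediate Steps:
2*5 - 34*9 = 10 - 306 = -296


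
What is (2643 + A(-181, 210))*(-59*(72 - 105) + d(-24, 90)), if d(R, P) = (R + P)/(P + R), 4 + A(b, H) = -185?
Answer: 4780392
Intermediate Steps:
A(b, H) = -189 (A(b, H) = -4 - 185 = -189)
d(R, P) = 1 (d(R, P) = (P + R)/(P + R) = 1)
(2643 + A(-181, 210))*(-59*(72 - 105) + d(-24, 90)) = (2643 - 189)*(-59*(72 - 105) + 1) = 2454*(-59*(-33) + 1) = 2454*(1947 + 1) = 2454*1948 = 4780392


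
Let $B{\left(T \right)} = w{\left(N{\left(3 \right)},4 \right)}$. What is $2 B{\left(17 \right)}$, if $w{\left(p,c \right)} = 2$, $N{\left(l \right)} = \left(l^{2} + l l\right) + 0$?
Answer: $4$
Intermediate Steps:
$N{\left(l \right)} = 2 l^{2}$ ($N{\left(l \right)} = \left(l^{2} + l^{2}\right) + 0 = 2 l^{2} + 0 = 2 l^{2}$)
$B{\left(T \right)} = 2$
$2 B{\left(17 \right)} = 2 \cdot 2 = 4$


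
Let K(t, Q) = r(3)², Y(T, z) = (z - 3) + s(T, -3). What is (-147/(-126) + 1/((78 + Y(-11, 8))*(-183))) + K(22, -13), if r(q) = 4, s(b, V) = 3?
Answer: 45028/2623 ≈ 17.167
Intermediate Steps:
Y(T, z) = z (Y(T, z) = (z - 3) + 3 = (-3 + z) + 3 = z)
K(t, Q) = 16 (K(t, Q) = 4² = 16)
(-147/(-126) + 1/((78 + Y(-11, 8))*(-183))) + K(22, -13) = (-147/(-126) + 1/((78 + 8)*(-183))) + 16 = (-147*(-1/126) - 1/183/86) + 16 = (7/6 + (1/86)*(-1/183)) + 16 = (7/6 - 1/15738) + 16 = 3060/2623 + 16 = 45028/2623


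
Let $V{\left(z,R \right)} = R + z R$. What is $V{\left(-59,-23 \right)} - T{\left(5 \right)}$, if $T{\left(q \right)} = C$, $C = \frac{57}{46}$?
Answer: $\frac{61307}{46} \approx 1332.8$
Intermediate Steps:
$V{\left(z,R \right)} = R + R z$
$C = \frac{57}{46}$ ($C = 57 \cdot \frac{1}{46} = \frac{57}{46} \approx 1.2391$)
$T{\left(q \right)} = \frac{57}{46}$
$V{\left(-59,-23 \right)} - T{\left(5 \right)} = - 23 \left(1 - 59\right) - \frac{57}{46} = \left(-23\right) \left(-58\right) - \frac{57}{46} = 1334 - \frac{57}{46} = \frac{61307}{46}$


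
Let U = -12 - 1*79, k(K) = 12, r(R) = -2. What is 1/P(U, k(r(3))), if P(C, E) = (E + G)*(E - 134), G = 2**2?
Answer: -1/1952 ≈ -0.00051230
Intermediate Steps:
G = 4
U = -91 (U = -12 - 79 = -91)
P(C, E) = (-134 + E)*(4 + E) (P(C, E) = (E + 4)*(E - 134) = (4 + E)*(-134 + E) = (-134 + E)*(4 + E))
1/P(U, k(r(3))) = 1/(-536 + 12**2 - 130*12) = 1/(-536 + 144 - 1560) = 1/(-1952) = -1/1952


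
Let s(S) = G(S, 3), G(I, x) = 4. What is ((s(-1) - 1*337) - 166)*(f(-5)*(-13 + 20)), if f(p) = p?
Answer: 17465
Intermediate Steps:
s(S) = 4
((s(-1) - 1*337) - 166)*(f(-5)*(-13 + 20)) = ((4 - 1*337) - 166)*(-5*(-13 + 20)) = ((4 - 337) - 166)*(-5*7) = (-333 - 166)*(-35) = -499*(-35) = 17465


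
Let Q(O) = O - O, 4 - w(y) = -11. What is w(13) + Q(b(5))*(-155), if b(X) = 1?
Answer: 15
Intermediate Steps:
w(y) = 15 (w(y) = 4 - 1*(-11) = 4 + 11 = 15)
Q(O) = 0
w(13) + Q(b(5))*(-155) = 15 + 0*(-155) = 15 + 0 = 15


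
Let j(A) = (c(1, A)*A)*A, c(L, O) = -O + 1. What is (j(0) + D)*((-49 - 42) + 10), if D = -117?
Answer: 9477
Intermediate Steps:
c(L, O) = 1 - O
j(A) = A²*(1 - A) (j(A) = ((1 - A)*A)*A = (A*(1 - A))*A = A²*(1 - A))
(j(0) + D)*((-49 - 42) + 10) = (0²*(1 - 1*0) - 117)*((-49 - 42) + 10) = (0*(1 + 0) - 117)*(-91 + 10) = (0*1 - 117)*(-81) = (0 - 117)*(-81) = -117*(-81) = 9477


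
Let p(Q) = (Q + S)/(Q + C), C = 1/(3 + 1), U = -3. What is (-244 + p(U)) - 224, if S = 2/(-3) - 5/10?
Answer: -15394/33 ≈ -466.48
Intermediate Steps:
C = ¼ (C = 1/4 = ¼ ≈ 0.25000)
S = -7/6 (S = 2*(-⅓) - 5*⅒ = -⅔ - ½ = -7/6 ≈ -1.1667)
p(Q) = (-7/6 + Q)/(¼ + Q) (p(Q) = (Q - 7/6)/(Q + ¼) = (-7/6 + Q)/(¼ + Q))
(-244 + p(U)) - 224 = (-244 + 2*(-7 + 6*(-3))/(3*(1 + 4*(-3)))) - 224 = (-244 + 2*(-7 - 18)/(3*(1 - 12))) - 224 = (-244 + (⅔)*(-25)/(-11)) - 224 = (-244 + (⅔)*(-1/11)*(-25)) - 224 = (-244 + 50/33) - 224 = -8002/33 - 224 = -15394/33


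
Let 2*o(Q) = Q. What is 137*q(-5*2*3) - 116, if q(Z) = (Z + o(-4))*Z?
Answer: 131404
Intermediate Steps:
o(Q) = Q/2
q(Z) = Z*(-2 + Z) (q(Z) = (Z + (1/2)*(-4))*Z = (Z - 2)*Z = (-2 + Z)*Z = Z*(-2 + Z))
137*q(-5*2*3) - 116 = 137*((-5*2*3)*(-2 - 5*2*3)) - 116 = 137*((-10*3)*(-2 - 10*3)) - 116 = 137*(-30*(-2 - 30)) - 116 = 137*(-30*(-32)) - 116 = 137*960 - 116 = 131520 - 116 = 131404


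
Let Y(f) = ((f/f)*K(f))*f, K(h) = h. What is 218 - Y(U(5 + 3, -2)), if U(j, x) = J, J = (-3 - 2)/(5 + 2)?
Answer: 10657/49 ≈ 217.49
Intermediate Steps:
J = -5/7 ≈ -0.71429
U(j, x) = -5/7
Y(f) = f² (Y(f) = ((f/f)*f)*f = (1*f)*f = f*f = f²)
218 - Y(U(5 + 3, -2)) = 218 - (-5/7)² = 218 - 1*25/49 = 218 - 25/49 = 10657/49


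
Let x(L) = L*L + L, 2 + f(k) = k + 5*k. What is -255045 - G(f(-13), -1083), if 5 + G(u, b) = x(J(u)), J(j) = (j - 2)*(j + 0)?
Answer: -43295200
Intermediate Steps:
J(j) = j*(-2 + j) (J(j) = (-2 + j)*j = j*(-2 + j))
f(k) = -2 + 6*k (f(k) = -2 + (k + 5*k) = -2 + 6*k)
x(L) = L + L**2 (x(L) = L**2 + L = L + L**2)
G(u, b) = -5 + u*(1 + u*(-2 + u))*(-2 + u) (G(u, b) = -5 + (u*(-2 + u))*(1 + u*(-2 + u)) = -5 + u*(1 + u*(-2 + u))*(-2 + u))
-255045 - G(f(-13), -1083) = -255045 - (-5 + (-2 + 6*(-13))*(1 + (-2 + 6*(-13))*(-2 + (-2 + 6*(-13))))*(-2 + (-2 + 6*(-13)))) = -255045 - (-5 + (-2 - 78)*(1 + (-2 - 78)*(-2 + (-2 - 78)))*(-2 + (-2 - 78))) = -255045 - (-5 - 80*(1 - 80*(-2 - 80))*(-2 - 80)) = -255045 - (-5 - 80*(1 - 80*(-82))*(-82)) = -255045 - (-5 - 80*(1 + 6560)*(-82)) = -255045 - (-5 - 80*6561*(-82)) = -255045 - (-5 + 43040160) = -255045 - 1*43040155 = -255045 - 43040155 = -43295200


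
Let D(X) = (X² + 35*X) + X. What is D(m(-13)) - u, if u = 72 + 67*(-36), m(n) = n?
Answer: 2041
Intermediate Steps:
u = -2340 (u = 72 - 2412 = -2340)
D(X) = X² + 36*X
D(m(-13)) - u = -13*(36 - 13) - 1*(-2340) = -13*23 + 2340 = -299 + 2340 = 2041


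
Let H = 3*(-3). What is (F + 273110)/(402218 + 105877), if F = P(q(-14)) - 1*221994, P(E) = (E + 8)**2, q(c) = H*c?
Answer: 23024/169365 ≈ 0.13594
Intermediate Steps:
H = -9
q(c) = -9*c
P(E) = (8 + E)**2
F = -204038 (F = (8 - 9*(-14))**2 - 1*221994 = (8 + 126)**2 - 221994 = 134**2 - 221994 = 17956 - 221994 = -204038)
(F + 273110)/(402218 + 105877) = (-204038 + 273110)/(402218 + 105877) = 69072/508095 = 69072*(1/508095) = 23024/169365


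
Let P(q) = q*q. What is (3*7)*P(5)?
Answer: 525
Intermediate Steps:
P(q) = q**2
(3*7)*P(5) = (3*7)*5**2 = 21*25 = 525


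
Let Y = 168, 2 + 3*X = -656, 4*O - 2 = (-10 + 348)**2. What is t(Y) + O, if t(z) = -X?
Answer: 172685/6 ≈ 28781.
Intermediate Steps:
O = 57123/2 (O = 1/2 + (-10 + 348)**2/4 = 1/2 + (1/4)*338**2 = 1/2 + (1/4)*114244 = 1/2 + 28561 = 57123/2 ≈ 28562.)
X = -658/3 (X = -2/3 + (1/3)*(-656) = -2/3 - 656/3 = -658/3 ≈ -219.33)
t(z) = 658/3 (t(z) = -1*(-658/3) = 658/3)
t(Y) + O = 658/3 + 57123/2 = 172685/6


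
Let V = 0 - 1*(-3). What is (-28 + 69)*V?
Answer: 123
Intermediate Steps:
V = 3 (V = 0 + 3 = 3)
(-28 + 69)*V = (-28 + 69)*3 = 41*3 = 123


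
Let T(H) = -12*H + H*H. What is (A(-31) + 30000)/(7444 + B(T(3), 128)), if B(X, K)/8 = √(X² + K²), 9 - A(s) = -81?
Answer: 9332915/2263246 - 5015*√17113/1131623 ≈ 3.5439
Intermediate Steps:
A(s) = 90 (A(s) = 9 - 1*(-81) = 9 + 81 = 90)
T(H) = H² - 12*H (T(H) = -12*H + H² = H² - 12*H)
B(X, K) = 8*√(K² + X²) (B(X, K) = 8*√(X² + K²) = 8*√(K² + X²))
(A(-31) + 30000)/(7444 + B(T(3), 128)) = (90 + 30000)/(7444 + 8*√(128² + (3*(-12 + 3))²)) = 30090/(7444 + 8*√(16384 + (3*(-9))²)) = 30090/(7444 + 8*√(16384 + (-27)²)) = 30090/(7444 + 8*√(16384 + 729)) = 30090/(7444 + 8*√17113)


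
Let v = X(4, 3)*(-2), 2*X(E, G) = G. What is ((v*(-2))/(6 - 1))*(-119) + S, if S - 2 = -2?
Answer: -714/5 ≈ -142.80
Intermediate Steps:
S = 0 (S = 2 - 2 = 0)
X(E, G) = G/2
v = -3 (v = ((½)*3)*(-2) = (3/2)*(-2) = -3)
((v*(-2))/(6 - 1))*(-119) + S = ((-3*(-2))/(6 - 1))*(-119) + 0 = (6/5)*(-119) + 0 = -714/5 + 0 = -714/5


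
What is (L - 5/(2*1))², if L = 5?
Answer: 25/4 ≈ 6.2500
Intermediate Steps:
(L - 5/(2*1))² = (5 - 5/(2*1))² = (5 - 5/2)² = (5/2)² = 25/4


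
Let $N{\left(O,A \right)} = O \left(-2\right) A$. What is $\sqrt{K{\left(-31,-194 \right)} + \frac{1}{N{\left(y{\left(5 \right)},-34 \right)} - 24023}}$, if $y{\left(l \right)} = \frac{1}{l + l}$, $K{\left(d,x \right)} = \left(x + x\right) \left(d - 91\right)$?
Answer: $\frac{\sqrt{682558921811091}}{120081} \approx 217.57$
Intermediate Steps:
$K{\left(d,x \right)} = 2 x \left(-91 + d\right)$
$y{\left(l \right)} = \frac{1}{2 l}$
$N{\left(O,A \right)} = - 2 A O$ ($N{\left(O,A \right)} = - 2 O A = - 2 A O$)
$\sqrt{K{\left(-31,-194 \right)} + \frac{1}{N{\left(y{\left(5 \right)},-34 \right)} - 24023}} = \sqrt{2 \left(-194\right) \left(-91 - 31\right) + \frac{1}{\left(-2\right) \left(-34\right) \frac{1}{2 \cdot 5} - 24023}} = \sqrt{2 \left(-194\right) \left(-122\right) + \frac{1}{\left(-2\right) \left(-34\right) \frac{1}{2} \cdot \frac{1}{5} - 24023}} = \sqrt{47336 + \frac{1}{\left(-2\right) \left(-34\right) \frac{1}{10} - 24023}} = \sqrt{47336 + \frac{1}{\frac{34}{5} - 24023}} = \sqrt{47336 + \frac{1}{- \frac{120081}{5}}} = \sqrt{47336 - \frac{5}{120081}} = \sqrt{\frac{5684154211}{120081}} = \frac{\sqrt{682558921811091}}{120081}$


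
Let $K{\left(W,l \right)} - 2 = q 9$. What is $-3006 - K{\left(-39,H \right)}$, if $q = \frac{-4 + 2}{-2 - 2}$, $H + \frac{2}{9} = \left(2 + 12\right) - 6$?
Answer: $- \frac{6025}{2} \approx -3012.5$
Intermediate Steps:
$H = \frac{70}{9}$ ($H = - \frac{2}{9} + \left(\left(2 + 12\right) - 6\right) = - \frac{2}{9} + \left(14 - 6\right) = - \frac{2}{9} + 8 = \frac{70}{9} \approx 7.7778$)
$q = \frac{1}{2}$ ($q = - \frac{2}{-4} = \left(-2\right) \left(- \frac{1}{4}\right) = \frac{1}{2} \approx 0.5$)
$K{\left(W,l \right)} = \frac{13}{2}$ ($K{\left(W,l \right)} = 2 + \frac{1}{2} \cdot 9 = 2 + \frac{9}{2} = \frac{13}{2}$)
$-3006 - K{\left(-39,H \right)} = -3006 - \frac{13}{2} = - \frac{6025}{2}$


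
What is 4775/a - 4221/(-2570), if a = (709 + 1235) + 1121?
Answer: 5041823/1575410 ≈ 3.2003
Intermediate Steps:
a = 3065 (a = 1944 + 1121 = 3065)
4775/a - 4221/(-2570) = 4775/3065 - 4221/(-2570) = 4775*(1/3065) - 4221*(-1/2570) = 955/613 + 4221/2570 = 5041823/1575410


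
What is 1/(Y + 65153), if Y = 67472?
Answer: 1/132625 ≈ 7.5401e-6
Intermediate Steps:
1/(Y + 65153) = 1/(67472 + 65153) = 1/132625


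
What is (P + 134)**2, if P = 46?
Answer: 32400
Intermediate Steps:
(P + 134)**2 = (46 + 134)**2 = 180**2 = 32400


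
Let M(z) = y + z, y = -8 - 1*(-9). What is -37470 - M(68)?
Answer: -37539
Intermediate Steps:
y = 1 (y = -8 + 9 = 1)
M(z) = 1 + z
-37470 - M(68) = -37470 - (1 + 68) = -37470 - 1*69 = -37470 - 69 = -37539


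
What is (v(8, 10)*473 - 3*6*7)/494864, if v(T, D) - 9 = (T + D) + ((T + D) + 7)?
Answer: 12235/247432 ≈ 0.049448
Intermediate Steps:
v(T, D) = 16 + 2*D + 2*T (v(T, D) = 9 + ((T + D) + ((T + D) + 7)) = 9 + ((D + T) + ((D + T) + 7)) = 9 + ((D + T) + (7 + D + T)) = 9 + (7 + 2*D + 2*T) = 16 + 2*D + 2*T)
(v(8, 10)*473 - 3*6*7)/494864 = ((16 + 2*10 + 2*8)*473 - 3*6*7)/494864 = ((16 + 20 + 16)*473 - 18*7)*(1/494864) = (52*473 - 126)*(1/494864) = (24596 - 126)*(1/494864) = 24470*(1/494864) = 12235/247432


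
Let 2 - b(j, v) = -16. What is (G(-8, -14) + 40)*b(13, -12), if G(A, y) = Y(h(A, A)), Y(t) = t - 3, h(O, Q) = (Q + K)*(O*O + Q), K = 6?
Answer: -1350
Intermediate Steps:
b(j, v) = 18 (b(j, v) = 2 - 1*(-16) = 2 + 16 = 18)
h(O, Q) = (6 + Q)*(Q + O²) (h(O, Q) = (Q + 6)*(O*O + Q) = (6 + Q)*(O² + Q) = (6 + Q)*(Q + O²))
Y(t) = -3 + t
G(A, y) = -3 + A³ + 6*A + 7*A² (G(A, y) = -3 + (A² + 6*A + 6*A² + A*A²) = -3 + (A² + 6*A + 6*A² + A³) = -3 + (A³ + 6*A + 7*A²) = -3 + A³ + 6*A + 7*A²)
(G(-8, -14) + 40)*b(13, -12) = ((-3 + (-8)³ + 6*(-8) + 7*(-8)²) + 40)*18 = ((-3 - 512 - 48 + 7*64) + 40)*18 = ((-3 - 512 - 48 + 448) + 40)*18 = (-115 + 40)*18 = -75*18 = -1350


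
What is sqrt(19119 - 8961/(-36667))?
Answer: 3*sqrt(2856136584642)/36667 ≈ 138.27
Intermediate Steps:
sqrt(19119 - 8961/(-36667)) = sqrt(19119 - 8961*(-1/36667)) = sqrt(19119 + 8961/36667) = sqrt(701045334/36667) = 3*sqrt(2856136584642)/36667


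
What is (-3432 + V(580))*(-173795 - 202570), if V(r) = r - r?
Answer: 1291684680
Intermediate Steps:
V(r) = 0
(-3432 + V(580))*(-173795 - 202570) = (-3432 + 0)*(-173795 - 202570) = -3432*(-376365) = 1291684680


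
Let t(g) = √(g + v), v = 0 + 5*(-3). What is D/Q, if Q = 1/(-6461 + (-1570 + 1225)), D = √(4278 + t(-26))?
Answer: -6806*√(4278 + I*√41) ≈ -4.4516e+5 - 333.15*I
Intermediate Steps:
v = -15 (v = 0 - 15 = -15)
t(g) = √(-15 + g) (t(g) = √(g - 15) = √(-15 + g))
D = √(4278 + I*√41) (D = √(4278 + √(-15 - 26)) = √(4278 + √(-41)) = √(4278 + I*√41) ≈ 65.406 + 0.049*I)
Q = -1/6806 (Q = 1/(-6461 - 345) = 1/(-6806) = -1/6806 ≈ -0.00014693)
D/Q = √(4278 + I*√41)/(-1/6806) = √(4278 + I*√41)*(-6806) = -6806*√(4278 + I*√41)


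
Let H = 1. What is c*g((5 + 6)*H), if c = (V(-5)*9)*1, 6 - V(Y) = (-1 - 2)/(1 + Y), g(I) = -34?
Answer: -3213/2 ≈ -1606.5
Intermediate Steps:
V(Y) = 6 + 3/(1 + Y) (V(Y) = 6 - (-1 - 2)/(1 + Y) = 6 - (-3)/(1 + Y) = 6 + 3/(1 + Y))
c = 189/4 (c = ((3*(3 + 2*(-5))/(1 - 5))*9)*1 = ((3*(3 - 10)/(-4))*9)*1 = ((3*(-1/4)*(-7))*9)*1 = ((21/4)*9)*1 = (189/4)*1 = 189/4 ≈ 47.250)
c*g((5 + 6)*H) = (189/4)*(-34) = -3213/2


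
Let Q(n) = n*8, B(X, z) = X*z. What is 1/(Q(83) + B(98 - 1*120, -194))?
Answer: 1/4932 ≈ 0.00020276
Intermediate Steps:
Q(n) = 8*n
1/(Q(83) + B(98 - 1*120, -194)) = 1/(8*83 + (98 - 1*120)*(-194)) = 1/(664 + (98 - 120)*(-194)) = 1/(664 - 22*(-194)) = 1/(664 + 4268) = 1/4932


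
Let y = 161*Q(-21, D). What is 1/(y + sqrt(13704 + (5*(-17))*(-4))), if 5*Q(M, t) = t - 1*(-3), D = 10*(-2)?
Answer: -13685/7140069 - 50*sqrt(3511)/7140069 ≈ -0.0023316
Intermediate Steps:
D = -20
Q(M, t) = 3/5 + t/5 (Q(M, t) = (t - 1*(-3))/5 = (t + 3)/5 = (3 + t)/5 = 3/5 + t/5)
y = -2737/5 (y = 161*(3/5 + (1/5)*(-20)) = 161*(3/5 - 4) = 161*(-17/5) = -2737/5 ≈ -547.40)
1/(y + sqrt(13704 + (5*(-17))*(-4))) = 1/(-2737/5 + sqrt(13704 + (5*(-17))*(-4))) = 1/(-2737/5 + sqrt(13704 - 85*(-4))) = 1/(-2737/5 + sqrt(13704 + 340)) = 1/(-2737/5 + sqrt(14044)) = 1/(-2737/5 + 2*sqrt(3511))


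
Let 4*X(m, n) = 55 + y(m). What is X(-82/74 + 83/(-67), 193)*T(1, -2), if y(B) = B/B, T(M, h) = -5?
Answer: -70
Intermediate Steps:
y(B) = 1
X(m, n) = 14 (X(m, n) = (55 + 1)/4 = (¼)*56 = 14)
X(-82/74 + 83/(-67), 193)*T(1, -2) = 14*(-5) = -70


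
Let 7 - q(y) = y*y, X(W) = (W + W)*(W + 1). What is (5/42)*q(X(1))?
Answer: -15/14 ≈ -1.0714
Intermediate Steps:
X(W) = 2*W*(1 + W) (X(W) = (2*W)*(1 + W) = 2*W*(1 + W))
q(y) = 7 - y**2 (q(y) = 7 - y*y = 7 - y**2)
(5/42)*q(X(1)) = (5/42)*(7 - (2*1*(1 + 1))**2) = (5*(1/42))*(7 - (2*1*2)**2) = 5*(7 - 1*4**2)/42 = 5*(7 - 1*16)/42 = 5*(7 - 16)/42 = (5/42)*(-9) = -15/14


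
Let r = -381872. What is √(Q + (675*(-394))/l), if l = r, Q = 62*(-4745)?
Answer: I*√2681282212041910/95468 ≈ 542.39*I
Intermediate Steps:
Q = -294190
l = -381872
√(Q + (675*(-394))/l) = √(-294190 + (675*(-394))/(-381872)) = √(-294190 - 265950*(-1/381872)) = √(-294190 + 132975/190936) = √(-56171328865/190936) = I*√2681282212041910/95468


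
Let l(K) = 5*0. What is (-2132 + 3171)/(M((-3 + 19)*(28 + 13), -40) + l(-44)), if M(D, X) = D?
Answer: 1039/656 ≈ 1.5838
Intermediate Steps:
l(K) = 0
(-2132 + 3171)/(M((-3 + 19)*(28 + 13), -40) + l(-44)) = (-2132 + 3171)/((-3 + 19)*(28 + 13) + 0) = 1039/(16*41 + 0) = 1039/(656 + 0) = 1039/656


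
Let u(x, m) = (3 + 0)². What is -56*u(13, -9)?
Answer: -504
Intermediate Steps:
u(x, m) = 9 (u(x, m) = 3² = 9)
-56*u(13, -9) = -56*9 = -504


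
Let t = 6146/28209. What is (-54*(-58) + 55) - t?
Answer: 89895937/28209 ≈ 3186.8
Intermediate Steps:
t = 6146/28209 (t = 6146*(1/28209) = 6146/28209 ≈ 0.21787)
(-54*(-58) + 55) - t = (-54*(-58) + 55) - 1*6146/28209 = (3132 + 55) - 6146/28209 = 3187 - 6146/28209 = 89895937/28209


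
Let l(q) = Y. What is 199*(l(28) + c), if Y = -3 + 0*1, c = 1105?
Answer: 219298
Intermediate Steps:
Y = -3 (Y = -3 + 0 = -3)
l(q) = -3
199*(l(28) + c) = 199*(-3 + 1105) = 199*1102 = 219298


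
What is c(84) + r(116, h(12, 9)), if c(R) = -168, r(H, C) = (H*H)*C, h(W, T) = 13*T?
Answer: 1574184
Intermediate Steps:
r(H, C) = C*H² (r(H, C) = H²*C = C*H²)
c(84) + r(116, h(12, 9)) = -168 + (13*9)*116² = -168 + 117*13456 = -168 + 1574352 = 1574184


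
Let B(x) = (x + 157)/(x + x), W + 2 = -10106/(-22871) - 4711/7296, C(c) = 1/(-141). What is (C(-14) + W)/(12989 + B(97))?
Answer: -1681947263567/9882323407941120 ≈ -0.00017020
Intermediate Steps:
C(c) = -1/141
W = -367745537/166866816 (W = -2 + (-10106/(-22871) - 4711/7296) = -2 + (-10106*(-1/22871) - 4711*1/7296) = -2 + (10106/22871 - 4711/7296) = -2 - 34011905/166866816 = -367745537/166866816 ≈ -2.2038)
B(x) = (157 + x)/(2*x) (B(x) = (157 + x)/((2*x)) = (157 + x)*(1/(2*x)) = (157 + x)/(2*x))
(C(-14) + W)/(12989 + B(97)) = (-1/141 - 367745537/166866816)/(12989 + (½)*(157 + 97)/97) = -17339662511/(7842740352*(12989 + (½)*(1/97)*254)) = -17339662511/(7842740352*(12989 + 127/97)) = -17339662511/(7842740352*1260060/97) = -17339662511/7842740352*97/1260060 = -1681947263567/9882323407941120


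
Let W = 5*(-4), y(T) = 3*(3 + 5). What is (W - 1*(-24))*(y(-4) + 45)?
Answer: 276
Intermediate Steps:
y(T) = 24 (y(T) = 3*8 = 24)
W = -20
(W - 1*(-24))*(y(-4) + 45) = (-20 - 1*(-24))*(24 + 45) = (-20 + 24)*69 = 4*69 = 276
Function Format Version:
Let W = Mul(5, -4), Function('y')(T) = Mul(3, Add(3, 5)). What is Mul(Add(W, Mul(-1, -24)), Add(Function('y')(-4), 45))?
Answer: 276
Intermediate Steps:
Function('y')(T) = 24 (Function('y')(T) = Mul(3, 8) = 24)
W = -20
Mul(Add(W, Mul(-1, -24)), Add(Function('y')(-4), 45)) = Mul(Add(-20, Mul(-1, -24)), Add(24, 45)) = Mul(Add(-20, 24), 69) = Mul(4, 69) = 276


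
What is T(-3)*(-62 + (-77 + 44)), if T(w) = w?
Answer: 285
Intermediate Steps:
T(-3)*(-62 + (-77 + 44)) = -3*(-62 + (-77 + 44)) = -3*(-62 - 33) = -3*(-95) = 285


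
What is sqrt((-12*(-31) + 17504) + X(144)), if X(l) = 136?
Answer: 2*sqrt(4503) ≈ 134.21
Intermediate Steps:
sqrt((-12*(-31) + 17504) + X(144)) = sqrt((-12*(-31) + 17504) + 136) = sqrt((372 + 17504) + 136) = sqrt(17876 + 136) = sqrt(18012) = 2*sqrt(4503)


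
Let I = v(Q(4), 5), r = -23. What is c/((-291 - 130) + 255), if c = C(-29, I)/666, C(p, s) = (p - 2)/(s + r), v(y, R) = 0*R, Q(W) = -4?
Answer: -31/2542788 ≈ -1.2191e-5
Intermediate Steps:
v(y, R) = 0
I = 0
C(p, s) = (-2 + p)/(-23 + s) (C(p, s) = (p - 2)/(s - 23) = (-2 + p)/(-23 + s))
c = 31/15318 (c = ((-2 - 29)/(-23 + 0))/666 = (-31/(-23))*(1/666) = -1/23*(-31)*(1/666) = (31/23)*(1/666) = 31/15318 ≈ 0.0020238)
c/((-291 - 130) + 255) = 31/(15318*((-291 - 130) + 255)) = 31/(15318*(-421 + 255)) = (31/15318)/(-166) = (31/15318)*(-1/166) = -31/2542788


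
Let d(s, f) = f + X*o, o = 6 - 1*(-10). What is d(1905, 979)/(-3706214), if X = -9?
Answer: -835/3706214 ≈ -0.00022530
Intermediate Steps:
o = 16 (o = 6 + 10 = 16)
d(s, f) = -144 + f (d(s, f) = f - 9*16 = f - 144 = -144 + f)
d(1905, 979)/(-3706214) = (-144 + 979)/(-3706214) = 835*(-1/3706214) = -835/3706214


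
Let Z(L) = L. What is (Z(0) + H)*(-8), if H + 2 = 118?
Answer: -928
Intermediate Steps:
H = 116 (H = -2 + 118 = 116)
(Z(0) + H)*(-8) = (0 + 116)*(-8) = 116*(-8) = -928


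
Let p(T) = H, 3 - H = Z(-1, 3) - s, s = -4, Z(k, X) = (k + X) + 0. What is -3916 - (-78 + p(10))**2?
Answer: -10477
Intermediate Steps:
Z(k, X) = X + k (Z(k, X) = (X + k) + 0 = X + k)
H = -3 (H = 3 - ((3 - 1) - 1*(-4)) = 3 - (2 + 4) = 3 - 1*6 = 3 - 6 = -3)
p(T) = -3
-3916 - (-78 + p(10))**2 = -3916 - (-78 - 3)**2 = -3916 - 1*(-81)**2 = -3916 - 1*6561 = -3916 - 6561 = -10477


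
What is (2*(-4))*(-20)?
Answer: 160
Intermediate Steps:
(2*(-4))*(-20) = -8*(-20) = 160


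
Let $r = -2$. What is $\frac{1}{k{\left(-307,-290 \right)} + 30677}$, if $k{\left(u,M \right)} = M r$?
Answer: $\frac{1}{31257} \approx 3.1993 \cdot 10^{-5}$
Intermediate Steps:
$k{\left(u,M \right)} = - 2 M$ ($k{\left(u,M \right)} = M \left(-2\right) = - 2 M$)
$\frac{1}{k{\left(-307,-290 \right)} + 30677} = \frac{1}{\left(-2\right) \left(-290\right) + 30677} = \frac{1}{580 + 30677} = \frac{1}{31257}$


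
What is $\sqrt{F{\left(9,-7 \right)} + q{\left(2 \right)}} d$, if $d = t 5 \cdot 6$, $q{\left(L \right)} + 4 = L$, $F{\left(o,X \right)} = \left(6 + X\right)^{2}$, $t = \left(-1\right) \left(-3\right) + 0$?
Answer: $90 i \approx 90.0 i$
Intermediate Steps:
$t = 3$ ($t = 3 + 0 = 3$)
$q{\left(L \right)} = -4 + L$
$d = 90$ ($d = 3 \cdot 5 \cdot 6 = 15 \cdot 6 = 90$)
$\sqrt{F{\left(9,-7 \right)} + q{\left(2 \right)}} d = \sqrt{\left(6 - 7\right)^{2} + \left(-4 + 2\right)} 90 = \sqrt{\left(-1\right)^{2} - 2} \cdot 90 = \sqrt{1 - 2} \cdot 90 = \sqrt{-1} \cdot 90 = i 90 = 90 i$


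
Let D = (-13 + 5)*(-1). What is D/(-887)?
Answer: -8/887 ≈ -0.0090192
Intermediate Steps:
D = 8 (D = -8*(-1) = 8)
D/(-887) = 8/(-887) = 8*(-1/887) = -8/887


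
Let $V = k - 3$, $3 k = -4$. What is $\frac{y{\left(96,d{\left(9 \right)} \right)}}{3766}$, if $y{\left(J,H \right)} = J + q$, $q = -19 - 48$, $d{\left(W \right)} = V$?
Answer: $\frac{29}{3766} \approx 0.0077005$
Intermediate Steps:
$k = - \frac{4}{3}$ ($k = \frac{1}{3} \left(-4\right) = - \frac{4}{3} \approx -1.3333$)
$V = - \frac{13}{3}$ ($V = - \frac{4}{3} - 3 = - \frac{13}{3} \approx -4.3333$)
$d{\left(W \right)} = - \frac{13}{3}$
$q = -67$ ($q = -19 - 48 = -67$)
$y{\left(J,H \right)} = -67 + J$ ($y{\left(J,H \right)} = J - 67 = -67 + J$)
$\frac{y{\left(96,d{\left(9 \right)} \right)}}{3766} = \frac{-67 + 96}{3766} = 29 \cdot \frac{1}{3766} = \frac{29}{3766}$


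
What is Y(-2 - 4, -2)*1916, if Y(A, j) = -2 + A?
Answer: -15328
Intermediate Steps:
Y(-2 - 4, -2)*1916 = (-2 + (-2 - 4))*1916 = (-2 - 6)*1916 = -8*1916 = -15328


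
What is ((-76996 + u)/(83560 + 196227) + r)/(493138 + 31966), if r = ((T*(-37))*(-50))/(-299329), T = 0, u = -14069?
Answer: -91065/146917272848 ≈ -6.1984e-7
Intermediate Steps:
r = 0 (r = ((0*(-37))*(-50))/(-299329) = (0*(-50))*(-1/299329) = 0*(-1/299329) = 0)
((-76996 + u)/(83560 + 196227) + r)/(493138 + 31966) = ((-76996 - 14069)/(83560 + 196227) + 0)/(493138 + 31966) = (-91065/279787 + 0)/525104 = (-91065*1/279787 + 0)*(1/525104) = (-91065/279787 + 0)*(1/525104) = -91065/279787*1/525104 = -91065/146917272848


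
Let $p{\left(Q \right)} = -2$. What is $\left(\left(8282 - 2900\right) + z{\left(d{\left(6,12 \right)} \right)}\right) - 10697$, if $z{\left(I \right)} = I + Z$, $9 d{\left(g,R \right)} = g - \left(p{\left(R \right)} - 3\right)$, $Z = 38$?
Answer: $- \frac{47482}{9} \approx -5275.8$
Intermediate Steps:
$d{\left(g,R \right)} = \frac{5}{9} + \frac{g}{9}$ ($d{\left(g,R \right)} = \frac{g - \left(-2 - 3\right)}{9} = \frac{g - -5}{9} = \frac{g + 5}{9} = \frac{5 + g}{9} = \frac{5}{9} + \frac{g}{9}$)
$z{\left(I \right)} = 38 + I$ ($z{\left(I \right)} = I + 38 = 38 + I$)
$\left(\left(8282 - 2900\right) + z{\left(d{\left(6,12 \right)} \right)}\right) - 10697 = \left(\left(8282 - 2900\right) + \left(38 + \left(\frac{5}{9} + \frac{1}{9} \cdot 6\right)\right)\right) - 10697 = \left(5382 + \left(38 + \left(\frac{5}{9} + \frac{2}{3}\right)\right)\right) - 10697 = \left(5382 + \left(38 + \frac{11}{9}\right)\right) - 10697 = \left(5382 + \frac{353}{9}\right) - 10697 = \frac{48791}{9} - 10697 = - \frac{47482}{9}$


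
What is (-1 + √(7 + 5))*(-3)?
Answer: 3 - 6*√3 ≈ -7.3923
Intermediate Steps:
(-1 + √(7 + 5))*(-3) = (-1 + √12)*(-3) = (-1 + 2*√3)*(-3) = 3 - 6*√3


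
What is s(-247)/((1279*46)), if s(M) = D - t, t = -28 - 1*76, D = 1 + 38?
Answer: 143/58834 ≈ 0.0024306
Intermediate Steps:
D = 39
t = -104 (t = -28 - 76 = -104)
s(M) = 143 (s(M) = 39 - 1*(-104) = 39 + 104 = 143)
s(-247)/((1279*46)) = 143/((1279*46)) = 143/58834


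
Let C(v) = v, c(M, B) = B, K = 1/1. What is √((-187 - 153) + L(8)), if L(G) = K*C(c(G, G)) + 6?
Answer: I*√326 ≈ 18.055*I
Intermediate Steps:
K = 1
L(G) = 6 + G (L(G) = 1*G + 6 = G + 6 = 6 + G)
√((-187 - 153) + L(8)) = √((-187 - 153) + (6 + 8)) = √(-340 + 14) = √(-326) = I*√326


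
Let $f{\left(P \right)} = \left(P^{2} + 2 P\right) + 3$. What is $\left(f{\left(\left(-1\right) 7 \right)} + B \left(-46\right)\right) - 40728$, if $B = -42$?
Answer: $-38758$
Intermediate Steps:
$f{\left(P \right)} = 3 + P^{2} + 2 P$
$\left(f{\left(\left(-1\right) 7 \right)} + B \left(-46\right)\right) - 40728 = \left(\left(3 + \left(\left(-1\right) 7\right)^{2} + 2 \left(\left(-1\right) 7\right)\right) - -1932\right) - 40728 = \left(\left(3 + \left(-7\right)^{2} + 2 \left(-7\right)\right) + 1932\right) - 40728 = \left(\left(3 + 49 - 14\right) + 1932\right) - 40728 = \left(38 + 1932\right) - 40728 = 1970 - 40728 = -38758$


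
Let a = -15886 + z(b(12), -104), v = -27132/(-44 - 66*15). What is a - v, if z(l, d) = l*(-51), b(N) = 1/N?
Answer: -32915301/2068 ≈ -15916.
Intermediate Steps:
b(N) = 1/N
v = 13566/517 (v = -27132/(-44 - 990) = -27132/(-1034) = -27132*(-1/1034) = 13566/517 ≈ 26.240)
z(l, d) = -51*l
a = -63561/4 (a = -15886 - 51/12 = -15886 - 51*1/12 = -15886 - 17/4 = -63561/4 ≈ -15890.)
a - v = -63561/4 - 1*13566/517 = -63561/4 - 13566/517 = -32915301/2068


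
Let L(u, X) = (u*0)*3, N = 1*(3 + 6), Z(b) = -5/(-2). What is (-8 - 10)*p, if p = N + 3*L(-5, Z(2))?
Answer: -162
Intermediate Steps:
Z(b) = 5/2 (Z(b) = -5*(-½) = 5/2)
N = 9 (N = 1*9 = 9)
L(u, X) = 0 (L(u, X) = 0*3 = 0)
p = 9 (p = 9 + 3*0 = 9 + 0 = 9)
(-8 - 10)*p = (-8 - 10)*9 = -18*9 = -162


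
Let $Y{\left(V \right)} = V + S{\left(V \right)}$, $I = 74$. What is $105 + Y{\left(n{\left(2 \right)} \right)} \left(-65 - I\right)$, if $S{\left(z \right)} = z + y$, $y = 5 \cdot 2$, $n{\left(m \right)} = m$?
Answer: $-1841$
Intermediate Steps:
$y = 10$
$S{\left(z \right)} = 10 + z$ ($S{\left(z \right)} = z + 10 = 10 + z$)
$Y{\left(V \right)} = 10 + 2 V$ ($Y{\left(V \right)} = V + \left(10 + V\right) = 10 + 2 V$)
$105 + Y{\left(n{\left(2 \right)} \right)} \left(-65 - I\right) = 105 + \left(10 + 2 \cdot 2\right) \left(-65 - 74\right) = 105 + \left(10 + 4\right) \left(-65 - 74\right) = 105 + 14 \left(-139\right) = 105 - 1946 = -1841$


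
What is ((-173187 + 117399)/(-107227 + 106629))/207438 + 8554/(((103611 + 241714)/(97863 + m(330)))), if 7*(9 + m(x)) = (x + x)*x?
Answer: 11404086129380057/3569737446275 ≈ 3194.7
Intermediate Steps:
m(x) = -9 + 2*x²/7 (m(x) = -9 + ((x + x)*x)/7 = -9 + ((2*x)*x)/7 = -9 + (2*x²)/7 = -9 + 2*x²/7)
((-173187 + 117399)/(-107227 + 106629))/207438 + 8554/(((103611 + 241714)/(97863 + m(330)))) = ((-173187 + 117399)/(-107227 + 106629))/207438 + 8554/(((103611 + 241714)/(97863 + (-9 + (2/7)*330²)))) = -55788/(-598)*(1/207438) + 8554/((345325/(97863 + (-9 + (2/7)*108900)))) = -55788*(-1/598)*(1/207438) + 8554/((345325/(97863 + (-9 + 217800/7)))) = (27894/299)*(1/207438) + 8554/((345325/(97863 + 217737/7))) = 4649/10337327 + 8554/((345325/(902778/7))) = 4649/10337327 + 8554/((345325*(7/902778))) = 4649/10337327 + 8554/(2417275/902778) = 4649/10337327 + 8554*(902778/2417275) = 4649/10337327 + 1103194716/345325 = 11404086129380057/3569737446275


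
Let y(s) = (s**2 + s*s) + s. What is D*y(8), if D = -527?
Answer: -71672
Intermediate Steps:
y(s) = s + 2*s**2 (y(s) = (s**2 + s**2) + s = 2*s**2 + s = s + 2*s**2)
D*y(8) = -4216*(1 + 2*8) = -4216*(1 + 16) = -4216*17 = -527*136 = -71672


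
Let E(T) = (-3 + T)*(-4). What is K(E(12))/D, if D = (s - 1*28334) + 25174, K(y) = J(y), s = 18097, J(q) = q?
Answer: -12/4979 ≈ -0.0024101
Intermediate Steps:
E(T) = 12 - 4*T
K(y) = y
D = 14937 (D = (18097 - 1*28334) + 25174 = (18097 - 28334) + 25174 = -10237 + 25174 = 14937)
K(E(12))/D = (12 - 4*12)/14937 = (12 - 48)*(1/14937) = -36*1/14937 = -12/4979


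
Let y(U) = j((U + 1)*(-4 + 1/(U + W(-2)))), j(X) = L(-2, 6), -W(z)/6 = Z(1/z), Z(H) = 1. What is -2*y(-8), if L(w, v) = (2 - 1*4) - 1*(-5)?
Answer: -6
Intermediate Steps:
W(z) = -6 (W(z) = -6*1 = -6)
L(w, v) = 3 (L(w, v) = (2 - 4) + 5 = -2 + 5 = 3)
j(X) = 3
y(U) = 3
-2*y(-8) = -2*3 = -6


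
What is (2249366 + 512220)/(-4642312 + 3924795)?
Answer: -2761586/717517 ≈ -3.8488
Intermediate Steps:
(2249366 + 512220)/(-4642312 + 3924795) = 2761586/(-717517) = 2761586*(-1/717517) = -2761586/717517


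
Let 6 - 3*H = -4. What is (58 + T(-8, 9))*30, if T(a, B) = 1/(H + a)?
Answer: 12135/7 ≈ 1733.6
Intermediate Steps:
H = 10/3 (H = 2 - 1/3*(-4) = 2 + 4/3 = 10/3 ≈ 3.3333)
T(a, B) = 1/(10/3 + a)
(58 + T(-8, 9))*30 = (58 + 3/(10 + 3*(-8)))*30 = (58 + 3/(10 - 24))*30 = (58 + 3/(-14))*30 = (58 + 3*(-1/14))*30 = (58 - 3/14)*30 = (809/14)*30 = 12135/7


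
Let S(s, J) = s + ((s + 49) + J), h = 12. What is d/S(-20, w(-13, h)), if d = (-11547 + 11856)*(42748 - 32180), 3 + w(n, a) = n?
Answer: -3265512/7 ≈ -4.6650e+5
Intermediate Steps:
w(n, a) = -3 + n
S(s, J) = 49 + J + 2*s (S(s, J) = s + ((49 + s) + J) = s + (49 + J + s) = 49 + J + 2*s)
d = 3265512 (d = 309*10568 = 3265512)
d/S(-20, w(-13, h)) = 3265512/(49 + (-3 - 13) + 2*(-20)) = 3265512/(49 - 16 - 40) = 3265512/(-7) = 3265512*(-1/7) = -3265512/7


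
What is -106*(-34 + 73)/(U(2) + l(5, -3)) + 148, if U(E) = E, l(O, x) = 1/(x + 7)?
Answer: -5068/3 ≈ -1689.3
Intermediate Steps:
l(O, x) = 1/(7 + x)
-106*(-34 + 73)/(U(2) + l(5, -3)) + 148 = -106*(-34 + 73)/(2 + 1/(7 - 3)) + 148 = -4134/(2 + 1/4) + 148 = -4134/9/4 + 148 = -4134*4/9 + 148 = -106*52/3 + 148 = -5512/3 + 148 = -5068/3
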